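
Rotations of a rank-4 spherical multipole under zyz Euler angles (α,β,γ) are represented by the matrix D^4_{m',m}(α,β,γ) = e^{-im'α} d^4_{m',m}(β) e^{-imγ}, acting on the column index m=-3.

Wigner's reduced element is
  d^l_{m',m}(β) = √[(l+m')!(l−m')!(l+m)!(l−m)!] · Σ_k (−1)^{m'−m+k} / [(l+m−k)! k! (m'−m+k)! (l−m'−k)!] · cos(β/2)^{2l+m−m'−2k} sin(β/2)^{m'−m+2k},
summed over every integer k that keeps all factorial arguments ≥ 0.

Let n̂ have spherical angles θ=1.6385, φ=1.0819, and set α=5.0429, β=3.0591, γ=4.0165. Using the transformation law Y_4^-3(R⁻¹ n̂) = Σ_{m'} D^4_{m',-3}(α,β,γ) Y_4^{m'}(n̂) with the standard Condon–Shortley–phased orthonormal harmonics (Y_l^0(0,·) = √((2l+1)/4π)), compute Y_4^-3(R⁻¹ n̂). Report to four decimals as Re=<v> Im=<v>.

Need the full column D^4_{m',-3} for m'=−4..4 at α=5.0429, β=3.0591, γ=4.0165.
cos(β/2)=0.041235, sin(β/2)=0.999149
d^4_{-4,-3}: single k=1 term ⇒ +0.000000;  D = +0.000000+0.000000i
d^4_{-3,-3}: k∈[0..1] ⇒ +0.000000 -0.000000 = -0.000000;  D = +0.000000-0.000000i
d^4_{-2,-3}: k∈[0..1] ⇒ -0.000000 +0.000001 = +0.000001;  D = -0.000001-0.000000i
d^4_{-1,-3}: k∈[0..1] ⇒ +0.000000 -0.000038 = -0.000038;  D = +0.000007+0.000037i
d^4_{0,-3}: k∈[0..1] ⇒ -0.000001 +0.000826 = +0.000825;  D = +0.000717-0.000408i
d^4_{1,-3}: k∈[0..1] ⇒ +0.000038 -0.013427 = -0.013389;  D = -0.010036-0.008863i
d^4_{2,-3}: k∈[0..1] ⇒ -0.000784 +0.153370 = +0.152586;  D = -0.058421+0.140959i
d^4_{3,-3}: k∈[0..1] ⇒ +0.011841 -0.993216 = -0.981375;  D = +0.979465+0.061191i
d^4_{4,-3}: single k=0 term ⇒ -0.115937;  D = +0.030714+0.111794i
Y_4^{m'}(θ=1.6385,φ=1.0819) and Σ D·Y over m':
  (+0.0000+0.0000i)·(-0.1646+0.4064i)  (+0.0000-0.0000i)·(+0.0836-0.0087i)  (-0.0000-0.0000i)·(+0.1801+0.2673i)  (+0.0000+0.0000i)·(+0.0445-0.0837i)  (+0.0007-0.0004i)·(+0.3029+0.0000i)  (-0.0100-0.0089i)·(-0.0445-0.0837i)  (-0.0584+0.1410i)·(+0.1801-0.2673i)  (+0.9795+0.0612i)·(-0.0836-0.0087i)  (+0.0307+0.1118i)·(-0.1646-0.4064i)
Y_4^-3(R⁻¹ n̂) = -0.013929-0.002443i

Re=-0.0139 Im=-0.0024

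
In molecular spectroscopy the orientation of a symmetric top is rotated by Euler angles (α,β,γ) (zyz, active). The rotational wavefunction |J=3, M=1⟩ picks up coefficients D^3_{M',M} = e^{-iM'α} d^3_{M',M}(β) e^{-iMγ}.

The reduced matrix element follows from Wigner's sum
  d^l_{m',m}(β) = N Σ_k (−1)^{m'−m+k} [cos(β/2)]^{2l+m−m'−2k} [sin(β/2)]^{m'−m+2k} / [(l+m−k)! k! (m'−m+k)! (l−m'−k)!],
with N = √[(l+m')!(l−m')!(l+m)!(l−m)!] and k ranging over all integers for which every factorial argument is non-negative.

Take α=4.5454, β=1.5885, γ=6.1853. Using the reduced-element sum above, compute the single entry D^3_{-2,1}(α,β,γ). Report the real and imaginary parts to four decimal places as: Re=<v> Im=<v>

Re=-0.3703 Im=0.0891

D^3_{-2,1}(4.5454,1.5885,6.1853) = e^{-i·-2·4.5454}·d^3_{-2,1}(1.5885)·e^{-i·1·6.1853}. Compute d first:
With c≡cos(β/2)=0.700820 and s≡sin(β/2)=0.713338, N=[1·120·24·2]^{1/2}=75.894664
The bounds max(0,m−m')=3 and min(l+m,l−m')=4 give 2 terms
  k=3: (−1)^0·75.8947/(12)·0.7008^3·0.7133^3 = +0.790198
  k=4: (−1)^1·75.8947/(24)·0.7008^1·0.7133^5 = -0.409340
d^3_{-2,1}(1.5885) = +0.790198 -0.409340 = +0.380858
Phases: e^{-i·(-2)·4.5454}=-0.944746+0.327804i, e^{-i·(1)·6.1853}=+0.995213+0.097729i ⇒ D=-0.370293+0.089085i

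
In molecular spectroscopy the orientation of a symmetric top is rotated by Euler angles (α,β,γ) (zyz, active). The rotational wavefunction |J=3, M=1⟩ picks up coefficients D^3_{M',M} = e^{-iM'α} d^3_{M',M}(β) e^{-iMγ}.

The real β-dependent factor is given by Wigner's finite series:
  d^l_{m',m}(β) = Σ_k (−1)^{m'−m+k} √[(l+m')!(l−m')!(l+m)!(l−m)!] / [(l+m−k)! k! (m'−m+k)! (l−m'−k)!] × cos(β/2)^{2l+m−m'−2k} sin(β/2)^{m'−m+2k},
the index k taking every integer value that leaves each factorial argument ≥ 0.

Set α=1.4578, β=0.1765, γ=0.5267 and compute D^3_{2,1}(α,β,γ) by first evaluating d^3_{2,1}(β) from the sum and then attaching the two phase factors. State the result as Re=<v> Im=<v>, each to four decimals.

Split into d^3_{2,1}(β=0.1765) × two z-phases.
Half-angle: c=0.996108, s=0.088135. N=√(120·1·24·2)=75.894664
k∈{0,1} keeps every argument non-negative
  k=0: (−1)^1·75.8947/(24)·0.9961^5·0.0881^1 = -0.273328
  k=1: (−1)^2·75.8947/(12)·0.9961^3·0.0881^3 = +0.004280
d^3_{2,1}(0.1765) = -0.273328 +0.004280 = -0.269048
Phases: e^{-i·(2)·1.4578}=-0.974572-0.224074i, e^{-i·(1)·0.5267}=+0.864471-0.502683i ⇒ D=+0.256975-0.079691i

Re=0.2570 Im=-0.0797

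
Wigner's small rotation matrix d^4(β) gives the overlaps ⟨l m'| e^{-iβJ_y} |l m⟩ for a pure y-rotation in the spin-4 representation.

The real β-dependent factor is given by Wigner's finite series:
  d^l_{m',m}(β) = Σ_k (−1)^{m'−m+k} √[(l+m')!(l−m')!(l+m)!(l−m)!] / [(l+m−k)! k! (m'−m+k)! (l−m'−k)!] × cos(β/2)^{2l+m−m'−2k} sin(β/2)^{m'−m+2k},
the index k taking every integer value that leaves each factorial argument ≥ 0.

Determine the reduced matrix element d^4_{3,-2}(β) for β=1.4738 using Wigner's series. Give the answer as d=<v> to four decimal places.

d^4_{3,-2}(β=1.4738) via Wigner's sum:
Half-angle: c=0.740555, s=0.671995. N=√(5040·1·2·720)=2693.993318
k∈{0,1} keeps every argument non-negative
  k=0: (−1)^5·2693.9933/(240)·0.7406^3·0.6720^5 = -0.624726
  k=1: (−1)^6·2693.9933/(720)·0.7406^1·0.6720^7 = +0.171469
d^4_{3,-2}(1.4738) = -0.624726 +0.171469 = -0.453257

d=-0.4533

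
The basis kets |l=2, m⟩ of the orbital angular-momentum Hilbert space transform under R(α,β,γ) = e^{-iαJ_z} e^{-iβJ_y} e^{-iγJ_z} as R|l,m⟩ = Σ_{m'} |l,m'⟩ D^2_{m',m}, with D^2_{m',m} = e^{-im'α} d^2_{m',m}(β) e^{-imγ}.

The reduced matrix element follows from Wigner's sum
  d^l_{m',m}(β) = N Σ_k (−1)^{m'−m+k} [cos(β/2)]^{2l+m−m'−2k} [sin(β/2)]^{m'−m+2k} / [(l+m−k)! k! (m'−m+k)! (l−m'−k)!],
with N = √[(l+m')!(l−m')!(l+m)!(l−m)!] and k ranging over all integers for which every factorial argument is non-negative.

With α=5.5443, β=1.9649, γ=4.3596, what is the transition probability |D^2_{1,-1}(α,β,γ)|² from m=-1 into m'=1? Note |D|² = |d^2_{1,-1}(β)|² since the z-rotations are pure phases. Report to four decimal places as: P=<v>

P=0.0258

D^2_{1,-1}(5.5443,1.9649,4.3596) = e^{-i·1·5.5443}·d^2_{1,-1}(1.9649)·e^{-i·-1·4.3596}. Compute d first:
c=cos(1.9649/2)=0.554986, s=sin(1.9649/2)=0.831860; N=√[6·1·1·6]=6.000000
k: max(0,(-1)−(1))=0 … min(2+(-1),2−(1))=1
  k=0: (−1)^2·6.0000/(2)·0.5550^2·0.8319^2 = +0.639419
  k=1: (−1)^3·6.0000/(6)·0.5550^0·0.8319^4 = -0.478851
d^2_{1,-1}(1.9649) = +0.639419 -0.478851 = +0.160568
|D^2_{1,-1}|² = |d^2_{1,-1}(β)|² = (+0.160568)² = 0.025782 (the z-rotation phases have unit modulus)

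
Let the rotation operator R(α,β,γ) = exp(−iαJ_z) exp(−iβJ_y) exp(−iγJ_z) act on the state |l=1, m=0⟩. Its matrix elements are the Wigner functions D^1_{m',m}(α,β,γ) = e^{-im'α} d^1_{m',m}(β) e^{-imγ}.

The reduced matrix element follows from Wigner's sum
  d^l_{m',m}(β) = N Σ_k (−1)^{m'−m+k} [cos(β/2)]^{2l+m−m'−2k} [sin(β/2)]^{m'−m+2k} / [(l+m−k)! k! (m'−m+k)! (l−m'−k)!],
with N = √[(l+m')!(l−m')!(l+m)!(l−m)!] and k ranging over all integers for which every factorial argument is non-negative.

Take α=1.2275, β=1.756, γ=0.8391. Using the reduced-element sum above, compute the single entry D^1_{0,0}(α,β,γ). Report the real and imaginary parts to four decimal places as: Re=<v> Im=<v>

Re=-0.1841 Im=0.0000

Split into d^1_{0,0}(β=1.756) × two z-phases.
With c≡cos(β/2)=0.638691 and s≡sin(β/2)=0.769463, N=[1·1·1·1]^{1/2}=1.000000
Admissible k: 0..1 (factorial args all ≥0)
  k=0: (−1)^0·1.0000/(1)·0.6387^2·0.7695^0 = +0.407927
  k=1: (−1)^1·1.0000/(1)·0.6387^0·0.7695^2 = -0.592073
d^1_{0,0}(1.756) = +0.407927 -0.592073 = -0.184147
Phases: e^{-i·(0)·1.2275}=+1.000000+0.000000i, e^{-i·(0)·0.8391}=+1.000000+0.000000i ⇒ D=-0.184147+0.000000i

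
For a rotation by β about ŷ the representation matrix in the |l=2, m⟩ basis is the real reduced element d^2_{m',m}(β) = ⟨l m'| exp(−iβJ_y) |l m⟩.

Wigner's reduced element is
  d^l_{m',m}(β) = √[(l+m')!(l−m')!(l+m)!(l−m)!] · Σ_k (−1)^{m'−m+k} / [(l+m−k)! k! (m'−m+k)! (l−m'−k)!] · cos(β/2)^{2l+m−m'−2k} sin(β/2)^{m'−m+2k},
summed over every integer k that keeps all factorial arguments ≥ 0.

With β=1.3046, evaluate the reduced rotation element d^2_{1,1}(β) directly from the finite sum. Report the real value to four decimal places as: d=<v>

d^2_{1,1}(β=1.3046) via Wigner's sum:
Half-angle: c=0.794690, s=0.607016. N=√(6·1·6·1)=6.000000
k∈{0,1} keeps every argument non-negative
  k=0: (−1)^0·6.0000/(6)·0.7947^4·0.6070^0 = +0.398832
  k=1: (−1)^1·6.0000/(2)·0.7947^2·0.6070^2 = -0.698098
d^2_{1,1}(1.3046) = +0.398832 -0.698098 = -0.299266

d=-0.2993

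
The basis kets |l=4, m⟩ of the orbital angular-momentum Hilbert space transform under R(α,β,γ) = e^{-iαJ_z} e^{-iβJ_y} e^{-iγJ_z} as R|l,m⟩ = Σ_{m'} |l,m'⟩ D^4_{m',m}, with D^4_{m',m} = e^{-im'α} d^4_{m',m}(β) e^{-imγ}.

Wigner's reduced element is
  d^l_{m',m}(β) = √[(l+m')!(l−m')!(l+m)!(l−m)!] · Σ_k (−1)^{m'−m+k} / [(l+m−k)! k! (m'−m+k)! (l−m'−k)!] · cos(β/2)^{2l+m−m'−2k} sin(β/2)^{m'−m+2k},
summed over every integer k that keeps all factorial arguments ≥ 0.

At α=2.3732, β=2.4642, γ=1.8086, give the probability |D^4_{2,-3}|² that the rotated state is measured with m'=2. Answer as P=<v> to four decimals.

Split into d^4_{2,-3}(β=2.4642) × two z-phases.
c=cos(2.4642/2)=0.332258, s=sin(2.4642/2)=0.943189; N=√[720·2·1·5040]=2693.993318
k∈{0,1} keeps every argument non-negative
  k=0: (−1)^5·2693.9933/(240)·0.3323^3·0.9432^5 = -0.307329
  k=1: (−1)^6·2693.9933/(720)·0.3323^1·0.9432^7 = +0.825523
d^4_{2,-3}(2.4642) = -0.307329 +0.825523 = +0.518194
|D^4_{2,-3}|² = |d^4_{2,-3}(β)|² = (+0.518194)² = 0.268525 (the z-rotation phases have unit modulus)

P=0.2685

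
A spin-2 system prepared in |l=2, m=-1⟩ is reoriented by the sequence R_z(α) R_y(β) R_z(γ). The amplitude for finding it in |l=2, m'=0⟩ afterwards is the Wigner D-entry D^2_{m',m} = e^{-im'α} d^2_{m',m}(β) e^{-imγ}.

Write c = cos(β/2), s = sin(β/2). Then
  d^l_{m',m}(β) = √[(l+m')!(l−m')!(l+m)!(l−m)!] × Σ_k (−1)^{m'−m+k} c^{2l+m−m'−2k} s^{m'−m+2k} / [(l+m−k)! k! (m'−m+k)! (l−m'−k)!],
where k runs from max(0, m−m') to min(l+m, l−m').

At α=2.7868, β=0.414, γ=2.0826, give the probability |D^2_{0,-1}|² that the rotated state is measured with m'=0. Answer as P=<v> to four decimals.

P=0.2035

First d^2_{0,-1}(β=0.414), then the phase factors e^{-i(0)α} and e^{-i(-1)γ}:
With c≡cos(β/2)=0.978652 and s≡sin(β/2)=0.205525, N=[2·2·1·6]^{1/2}=4.898979
Admissible k: 0..1 (factorial args all ≥0)
  k=0: (−1)^1·4.8990/(2)·0.9787^3·0.2055^1 = -0.471873
  k=1: (−1)^2·4.8990/(2)·0.9787^1·0.2055^3 = +0.020811
d^2_{0,-1}(0.414) = -0.471873 +0.020811 = -0.451061
|D^2_{0,-1}|² = |d^2_{0,-1}(β)|² = (-0.451061)² = 0.203456 (the z-rotation phases have unit modulus)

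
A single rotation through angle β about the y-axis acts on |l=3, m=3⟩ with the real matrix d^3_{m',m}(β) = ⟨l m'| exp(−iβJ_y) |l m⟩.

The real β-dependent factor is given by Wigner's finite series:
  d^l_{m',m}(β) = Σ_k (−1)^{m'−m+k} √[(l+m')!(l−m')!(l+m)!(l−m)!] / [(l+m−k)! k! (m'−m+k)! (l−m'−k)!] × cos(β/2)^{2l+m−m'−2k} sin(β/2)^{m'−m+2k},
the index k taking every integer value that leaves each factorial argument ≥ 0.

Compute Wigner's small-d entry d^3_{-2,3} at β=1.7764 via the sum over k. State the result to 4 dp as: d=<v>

d=0.4346

d^3_{-2,3}(β=1.7764) via Wigner's sum:
Half-angle: c=0.630810, s=0.775938. N=√(1·120·720·1)=293.938769
k∈{5} keeps every argument non-negative
  k=5: (−1)^0·293.9388/(120)·0.6308^1·0.7759^5 = +0.434618
d^3_{-2,3}(1.7764) = +0.434618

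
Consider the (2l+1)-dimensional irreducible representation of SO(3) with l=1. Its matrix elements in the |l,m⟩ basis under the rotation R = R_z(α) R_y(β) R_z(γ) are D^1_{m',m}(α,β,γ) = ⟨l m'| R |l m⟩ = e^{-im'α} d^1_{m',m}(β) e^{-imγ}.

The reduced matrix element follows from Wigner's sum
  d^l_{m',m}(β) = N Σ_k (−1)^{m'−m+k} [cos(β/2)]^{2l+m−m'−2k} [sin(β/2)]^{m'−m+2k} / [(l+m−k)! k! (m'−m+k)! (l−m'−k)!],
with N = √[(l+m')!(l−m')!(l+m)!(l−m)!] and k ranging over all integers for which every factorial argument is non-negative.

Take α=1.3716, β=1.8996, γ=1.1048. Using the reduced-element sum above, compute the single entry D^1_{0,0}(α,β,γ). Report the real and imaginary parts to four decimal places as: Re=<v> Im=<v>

D^1_{0,0}(1.3716,1.8996,1.1048) = e^{-i·0·1.3716}·d^1_{0,0}(1.8996)·e^{-i·0·1.1048}. Compute d first:
c=cos(1.8996/2)=0.581846, s=sin(1.8996/2)=0.813299; N=√[1·1·1·1]=1.000000
k: max(0,(0)−(0))=0 … min(1+(0),1−(0))=1
  k=0: (−1)^0·1.0000/(1)·0.5818^2·0.8133^0 = +0.338544
  k=1: (−1)^1·1.0000/(1)·0.5818^0·0.8133^2 = -0.661456
d^1_{0,0}(1.8996) = +0.338544 -0.661456 = -0.322911
Phases: e^{-i·(0)·1.3716}=+1.000000+0.000000i, e^{-i·(0)·1.1048}=+1.000000+0.000000i ⇒ D=-0.322911+0.000000i

Re=-0.3229 Im=0.0000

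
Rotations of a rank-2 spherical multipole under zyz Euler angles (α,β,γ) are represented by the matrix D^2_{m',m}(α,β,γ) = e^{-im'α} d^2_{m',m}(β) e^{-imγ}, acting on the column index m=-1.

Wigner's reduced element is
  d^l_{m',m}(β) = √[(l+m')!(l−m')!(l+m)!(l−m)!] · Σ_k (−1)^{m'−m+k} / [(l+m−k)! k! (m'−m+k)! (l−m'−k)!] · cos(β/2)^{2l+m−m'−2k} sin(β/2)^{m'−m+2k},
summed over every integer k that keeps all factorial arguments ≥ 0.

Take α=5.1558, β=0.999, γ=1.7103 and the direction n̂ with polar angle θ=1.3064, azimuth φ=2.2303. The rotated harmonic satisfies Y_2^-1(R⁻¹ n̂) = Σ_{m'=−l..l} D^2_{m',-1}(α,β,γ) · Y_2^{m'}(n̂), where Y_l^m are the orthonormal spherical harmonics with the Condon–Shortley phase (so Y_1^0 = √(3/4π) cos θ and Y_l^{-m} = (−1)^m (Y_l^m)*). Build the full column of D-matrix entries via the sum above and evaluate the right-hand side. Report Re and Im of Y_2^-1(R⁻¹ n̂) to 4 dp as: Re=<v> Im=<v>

Need the full column D^2_{m',-1} for m'=−2..2 at α=5.1558, β=0.999, γ=1.7103.
cos(β/2)=0.877822, sin(β/2)=0.478987
d^2_{-2,-1}: single k=1 term ⇒ +0.647997;  D = +0.554298-0.335640i
d^2_{-1,-1}: k∈[0..1] ⇒ +0.593781 -0.530373 = +0.063408;  D = +0.052937+0.034904i
d^2_{0,-1}: k∈[0..1] ⇒ -0.793631 +0.236294 = -0.557337;  D = +0.077499-0.551923i
d^2_{1,-1}: k∈[0..1] ⇒ +0.530373 -0.052637 = +0.477735;  D = -0.455843+0.142963i
d^2_{2,-1}: single k=0 term ⇒ -0.192933;  D = +0.131132+0.141519i
Y_2^{m'}(θ=1.3064,φ=2.2303) and Σ D·Y over m':
  (+0.5543-0.3356i)·(-0.0897+0.3485i)  (+0.0529+0.0349i)·(-0.1194-0.1540i)  (+0.0775-0.5519i)·(-0.2508+0.0000i)  (-0.4558+0.1430i)·(+0.1194-0.1540i)  (+0.1311+0.1415i)·(-0.0897-0.3485i)
Y_2^-1(R⁻¹ n̂) = +0.052063+0.378260i

Re=0.0521 Im=0.3783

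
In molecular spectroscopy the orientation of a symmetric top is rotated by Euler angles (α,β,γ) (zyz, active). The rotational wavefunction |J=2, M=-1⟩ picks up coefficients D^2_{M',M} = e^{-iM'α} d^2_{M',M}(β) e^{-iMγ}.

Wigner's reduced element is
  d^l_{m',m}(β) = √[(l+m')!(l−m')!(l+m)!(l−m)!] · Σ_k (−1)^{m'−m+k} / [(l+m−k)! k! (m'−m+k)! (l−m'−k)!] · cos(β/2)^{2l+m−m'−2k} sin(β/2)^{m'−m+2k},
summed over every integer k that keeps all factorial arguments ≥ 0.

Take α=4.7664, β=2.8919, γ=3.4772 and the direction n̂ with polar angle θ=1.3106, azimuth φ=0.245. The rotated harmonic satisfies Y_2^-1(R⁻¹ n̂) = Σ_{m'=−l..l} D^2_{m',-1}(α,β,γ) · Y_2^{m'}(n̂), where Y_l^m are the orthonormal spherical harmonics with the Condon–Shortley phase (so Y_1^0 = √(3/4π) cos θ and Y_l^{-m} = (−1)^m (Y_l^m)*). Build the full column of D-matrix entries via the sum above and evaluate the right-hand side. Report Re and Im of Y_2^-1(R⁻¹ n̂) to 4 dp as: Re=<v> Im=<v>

Re=0.0957 Im=-0.1953

Need the full column D^2_{m',-1} for m'=−2..2 at α=4.7664, β=2.8919, γ=3.4772.
cos(β/2)=0.124522, sin(β/2)=0.992217
d^2_{-2,-1}: single k=1 term ⇒ +0.003832;  D = +0.003461+0.001645i
d^2_{-1,-1}: k∈[0..1] ⇒ +0.000240 -0.045796 = -0.045556;  D = +0.017304-0.042141i
d^2_{0,-1}: k∈[0..1] ⇒ -0.004693 +0.297949 = +0.293257;  D = -0.276896-0.096582i
d^2_{1,-1}: k∈[0..1] ⇒ +0.045796 -0.969229 = -0.923433;  D = -0.256612+0.887062i
d^2_{2,-1}: single k=0 term ⇒ -0.243275;  D = -0.237002-0.054889i
Y_2^{m'}(θ=1.3106,φ=0.245) and Σ D·Y over m':
  (+0.0035+0.0016i)·(+0.3183-0.1698i)  (+0.0173-0.0421i)·(+0.1863-0.0466i)  (-0.2769-0.0966i)·(-0.2528+0.0000i)  (-0.2566+0.8871i)·(-0.1863-0.0466i)  (-0.2370-0.0549i)·(+0.3183+0.1698i)
Y_2^-1(R⁻¹ n̂) = +0.095659-0.195342i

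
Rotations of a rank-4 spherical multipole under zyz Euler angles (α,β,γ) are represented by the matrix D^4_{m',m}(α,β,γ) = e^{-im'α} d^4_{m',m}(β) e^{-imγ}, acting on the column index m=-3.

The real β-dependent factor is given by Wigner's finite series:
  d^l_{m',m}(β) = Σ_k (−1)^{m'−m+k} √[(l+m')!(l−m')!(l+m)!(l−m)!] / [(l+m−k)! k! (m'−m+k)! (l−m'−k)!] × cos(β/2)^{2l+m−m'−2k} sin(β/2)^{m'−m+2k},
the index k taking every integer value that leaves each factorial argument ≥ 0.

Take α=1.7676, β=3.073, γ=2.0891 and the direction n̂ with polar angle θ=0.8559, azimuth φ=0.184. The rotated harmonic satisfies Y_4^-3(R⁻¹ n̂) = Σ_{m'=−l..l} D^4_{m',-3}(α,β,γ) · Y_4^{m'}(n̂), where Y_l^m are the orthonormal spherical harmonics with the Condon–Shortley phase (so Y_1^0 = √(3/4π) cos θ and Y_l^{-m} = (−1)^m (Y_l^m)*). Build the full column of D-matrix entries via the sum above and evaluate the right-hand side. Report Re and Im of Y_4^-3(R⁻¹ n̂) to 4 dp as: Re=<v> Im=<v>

Re=-0.0438 Im=0.3512

Need the full column D^4_{m',-3} for m'=−4..4 at α=1.7676, β=3.073, γ=2.0891.
cos(β/2)=0.034290, sin(β/2)=0.999412
d^4_{-4,-3}: single k=1 term ⇒ +0.000000;  D = +0.000000+0.000000i
d^4_{-3,-3}: k∈[0..1] ⇒ +0.000000 -0.000000 = -0.000000;  D = -0.000000+0.000000i
d^4_{-2,-3}: k∈[0..1] ⇒ -0.000000 +0.000001 = +0.000001;  D = -0.000000-0.000000i
d^4_{-1,-3}: k∈[0..1] ⇒ +0.000000 -0.000018 = -0.000018;  D = +0.000003-0.000018i
d^4_{0,-3}: k∈[0..1] ⇒ -0.000001 +0.000476 = +0.000475;  D = +0.000475-0.000008i
d^4_{1,-3}: k∈[0..1] ⇒ +0.000018 -0.009300 = -0.009281;  D = +0.001959+0.009072i
d^4_{2,-3}: k∈[0..1] ⇒ -0.000451 +0.127773 = +0.127322;  D = -0.116795+0.050692i
d^4_{3,-3}: k∈[0..1] ⇒ +0.008201 -0.995305 = -0.987104;  D = -0.562479-0.811166i
d^4_{4,-3}: single k=0 term ⇒ -0.096587;  D = -0.067078+0.069496i
Y_4^{m'}(θ=0.8559,φ=0.184) and Σ D·Y over m':
  (+0.0000+0.0000i)·(+0.1067-0.0966i)  (-0.0000+0.0000i)·(+0.3009-0.1853i)  (-0.0000-0.0000i)·(+0.3574-0.1378i)  (+0.0000-0.0000i)·(+0.0019-0.0003i)  (+0.0005-0.0000i)·(-0.3627+0.0000i)  (+0.0020+0.0091i)·(-0.0019-0.0003i)  (-0.1168+0.0507i)·(+0.3574+0.1378i)  (-0.5625-0.8112i)·(-0.3009-0.1853i)  (-0.0671+0.0695i)·(+0.1067+0.0966i)
Y_4^-3(R⁻¹ n̂) = -0.043846+0.351222i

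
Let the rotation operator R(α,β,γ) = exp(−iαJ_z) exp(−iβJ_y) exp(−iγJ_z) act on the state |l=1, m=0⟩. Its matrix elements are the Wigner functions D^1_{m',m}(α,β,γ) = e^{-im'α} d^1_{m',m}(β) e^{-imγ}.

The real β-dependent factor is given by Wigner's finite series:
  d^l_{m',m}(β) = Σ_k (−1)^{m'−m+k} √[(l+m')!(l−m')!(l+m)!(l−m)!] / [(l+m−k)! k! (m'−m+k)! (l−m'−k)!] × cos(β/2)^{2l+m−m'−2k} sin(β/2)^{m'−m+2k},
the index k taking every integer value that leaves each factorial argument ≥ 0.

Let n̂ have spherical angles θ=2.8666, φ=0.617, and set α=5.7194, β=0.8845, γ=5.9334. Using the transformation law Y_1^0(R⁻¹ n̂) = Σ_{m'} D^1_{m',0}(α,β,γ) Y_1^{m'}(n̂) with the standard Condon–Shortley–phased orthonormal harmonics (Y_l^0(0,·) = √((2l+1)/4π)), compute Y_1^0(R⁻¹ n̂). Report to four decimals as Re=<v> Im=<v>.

Re=-0.2590 Im=0.0000

Need the full column D^1_{m',0} for m'=−1..1 at α=5.7194, β=0.8845, γ=5.9334.
cos(β/2)=0.903791, sin(β/2)=0.427974
d^1_{-1,0}: single k=1 term ⇒ +0.547017;  D = +0.462359-0.292320i
d^1_{0,0}: k∈[0..1] ⇒ +0.816838 -0.183162 = +0.633676;  D = +0.633676+0.000000i
d^1_{1,0}: single k=0 term ⇒ -0.547017;  D = -0.462359-0.292320i
Y_1^{m'}(θ=2.8666,φ=0.617) and Σ D·Y over m':
  (+0.4624-0.2923i)·(+0.0765-0.0543i)  (+0.6337+0.0000i)·(-0.4702+0.0000i)  (-0.4624-0.2923i)·(-0.0765-0.0543i)
Y_1^0(R⁻¹ n̂) = -0.258960+0.000000i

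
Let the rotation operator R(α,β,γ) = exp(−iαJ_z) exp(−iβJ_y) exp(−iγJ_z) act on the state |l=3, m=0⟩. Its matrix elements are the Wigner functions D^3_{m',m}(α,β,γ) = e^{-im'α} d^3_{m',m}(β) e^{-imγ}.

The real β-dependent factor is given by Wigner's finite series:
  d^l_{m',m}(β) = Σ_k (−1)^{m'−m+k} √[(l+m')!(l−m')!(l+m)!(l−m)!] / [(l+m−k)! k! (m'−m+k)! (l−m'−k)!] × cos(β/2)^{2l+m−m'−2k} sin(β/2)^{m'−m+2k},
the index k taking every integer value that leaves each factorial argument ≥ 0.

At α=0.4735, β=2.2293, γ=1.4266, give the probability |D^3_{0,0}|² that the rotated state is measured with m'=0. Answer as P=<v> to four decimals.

P=0.1190

D^3_{0,0}(0.4735,2.2293,1.4266) = e^{-i·0·0.4735}·d^3_{0,0}(2.2293)·e^{-i·0·1.4266}. Compute d first:
Half-angle: c=0.440492, s=0.897757. N=√(6·6·6·6)=36.000000
The bounds max(0,m−m')=0 and min(l+m,l−m')=3 give 4 terms
  k=0: (−1)^0·36.0000/(36)·0.4405^6·0.8978^0 = +0.007305
  k=1: (−1)^1·36.0000/(4)·0.4405^4·0.8978^2 = -0.273093
  k=2: (−1)^2·36.0000/(4)·0.4405^2·0.8978^4 = +1.134364
  k=3: (−1)^3·36.0000/(36)·0.4405^0·0.8978^6 = -0.523542
d^3_{0,0}(2.2293) = +0.007305 -0.273093 +1.134364 -0.523542 = +0.345034
|D^3_{0,0}|² = |d^3_{0,0}(β)|² = (+0.345034)² = 0.119048 (the z-rotation phases have unit modulus)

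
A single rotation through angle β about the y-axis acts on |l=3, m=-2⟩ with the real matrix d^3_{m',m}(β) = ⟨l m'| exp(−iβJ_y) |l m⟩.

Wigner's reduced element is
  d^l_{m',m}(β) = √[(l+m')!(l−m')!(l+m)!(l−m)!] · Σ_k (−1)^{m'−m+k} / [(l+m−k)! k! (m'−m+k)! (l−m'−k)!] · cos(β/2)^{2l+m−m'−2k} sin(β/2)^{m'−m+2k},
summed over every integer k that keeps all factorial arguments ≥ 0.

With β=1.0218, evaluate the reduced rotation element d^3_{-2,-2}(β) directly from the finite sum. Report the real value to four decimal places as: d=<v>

d^3_{-2,-2}(β=1.0218) via Wigner's sum:
c=cos(1.0218/2)=0.872305, s=sin(1.0218/2)=0.488963; N=√[1·120·1·120]=120.000000
k: max(0,(-2)−(-2))=0 … min(3+(-2),3−(-2))=1
  k=0: (−1)^0·120.0000/(120)·0.8723^6·0.4890^0 = +0.440565
  k=1: (−1)^1·120.0000/(24)·0.8723^4·0.4890^2 = -0.692140
d^3_{-2,-2}(1.0218) = +0.440565 -0.692140 = -0.251576

d=-0.2516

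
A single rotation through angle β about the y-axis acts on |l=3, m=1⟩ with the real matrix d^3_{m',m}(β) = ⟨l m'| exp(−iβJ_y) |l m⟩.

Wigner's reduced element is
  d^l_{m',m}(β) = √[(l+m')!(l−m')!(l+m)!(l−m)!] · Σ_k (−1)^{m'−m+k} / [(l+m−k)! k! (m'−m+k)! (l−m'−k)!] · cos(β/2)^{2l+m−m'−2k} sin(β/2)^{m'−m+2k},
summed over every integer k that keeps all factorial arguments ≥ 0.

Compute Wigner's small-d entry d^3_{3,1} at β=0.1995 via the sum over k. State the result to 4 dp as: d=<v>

d^3_{3,1}(β=0.1995) via Wigner's sum:
With c≡cos(β/2)=0.995029 and s≡sin(β/2)=0.099585, N=[720·1·24·2]^{1/2}=185.903201
The bounds max(0,m−m')=0 and min(l+m,l−m')=0 give 1 term
  k=0: (−1)^2·185.9032/(48)·0.9950^4·0.0996^2 = +0.037651
d^3_{3,1}(0.1995) = +0.037651

d=0.0377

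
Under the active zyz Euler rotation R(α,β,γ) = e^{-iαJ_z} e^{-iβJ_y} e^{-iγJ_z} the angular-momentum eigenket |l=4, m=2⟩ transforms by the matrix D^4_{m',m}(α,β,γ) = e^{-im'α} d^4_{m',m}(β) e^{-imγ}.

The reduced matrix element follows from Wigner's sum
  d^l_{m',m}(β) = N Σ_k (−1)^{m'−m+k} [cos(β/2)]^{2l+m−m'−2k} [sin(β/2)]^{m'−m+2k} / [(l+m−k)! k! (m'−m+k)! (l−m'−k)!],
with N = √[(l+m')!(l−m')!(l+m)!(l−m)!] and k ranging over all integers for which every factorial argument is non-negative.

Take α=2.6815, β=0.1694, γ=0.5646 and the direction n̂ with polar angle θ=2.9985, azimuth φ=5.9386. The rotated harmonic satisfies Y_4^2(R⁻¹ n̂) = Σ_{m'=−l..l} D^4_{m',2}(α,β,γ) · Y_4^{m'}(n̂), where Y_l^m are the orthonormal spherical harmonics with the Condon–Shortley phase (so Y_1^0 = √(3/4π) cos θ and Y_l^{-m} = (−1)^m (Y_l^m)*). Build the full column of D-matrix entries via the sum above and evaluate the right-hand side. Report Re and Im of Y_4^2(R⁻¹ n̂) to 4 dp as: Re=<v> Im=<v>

Re=-0.0012 Im=-0.0016

Need the full column D^4_{m',2} for m'=−4..4 at α=2.6815, β=0.1694, γ=0.5646.
cos(β/2)=0.996415, sin(β/2)=0.084599
d^4_{-4,2}: single k=6 term ⇒ +0.000002;  D = -0.000002-0.000000i
d^4_{-3,2}: k∈[5..6] ⇒ +0.000048 -0.000000 = +0.000048;  D = +0.000039+0.000028i
d^4_{-2,2}: k∈[4..6] ⇒ +0.000757 -0.000004 +0.000000 = +0.000753;  D = -0.000347-0.000668i
d^4_{-1,2}: k∈[3..5] ⇒ +0.008410 -0.000091 +0.000000 = +0.008319;  D = +0.000154+0.008318i
d^4_{0,2}: k∈[2..4] ⇒ +0.066449 -0.001277 +0.000003 = +0.065176;  D = +0.027855-0.058923i
d^4_{1,2}: k∈[1..3] ⇒ +0.350012 -0.012615 +0.000061 = +0.337457;  D = -0.264693+0.209320i
d^4_{2,2}: k∈[0..2] ⇒ +0.971678 -0.084053 +0.000757 = +0.888383;  D = +0.869048-0.184336i
d^4_{3,2}: k∈[0..1] ⇒ -0.308681 +0.006675 = -0.302006;  D = +0.292536+0.075033i
d^4_{4,2}: single k=0 term ⇒ +0.037064;  D = +0.028079+0.024192i
Y_4^{m'}(θ=2.9985,φ=5.9386) and Σ D·Y over m':
  (-0.0000-0.0000i)·(+0.0000+0.0002i)  (+0.0000+0.0000i)·(-0.0018-0.0031i)  (-0.0003-0.0007i)·(+0.0308+0.0253i)  (+0.0002+0.0083i)·(-0.2425-0.0870i)  (+0.0279-0.0589i)·(+0.7618+0.0000i)  (-0.2647+0.2093i)·(+0.2425-0.0870i)  (+0.8690-0.1843i)·(+0.0308-0.0253i)  (+0.2925+0.0750i)·(+0.0018-0.0031i)  (+0.0281+0.0242i)·(+0.0000-0.0002i)
Y_4^2(R⁻¹ n̂) = -0.001219-0.001623i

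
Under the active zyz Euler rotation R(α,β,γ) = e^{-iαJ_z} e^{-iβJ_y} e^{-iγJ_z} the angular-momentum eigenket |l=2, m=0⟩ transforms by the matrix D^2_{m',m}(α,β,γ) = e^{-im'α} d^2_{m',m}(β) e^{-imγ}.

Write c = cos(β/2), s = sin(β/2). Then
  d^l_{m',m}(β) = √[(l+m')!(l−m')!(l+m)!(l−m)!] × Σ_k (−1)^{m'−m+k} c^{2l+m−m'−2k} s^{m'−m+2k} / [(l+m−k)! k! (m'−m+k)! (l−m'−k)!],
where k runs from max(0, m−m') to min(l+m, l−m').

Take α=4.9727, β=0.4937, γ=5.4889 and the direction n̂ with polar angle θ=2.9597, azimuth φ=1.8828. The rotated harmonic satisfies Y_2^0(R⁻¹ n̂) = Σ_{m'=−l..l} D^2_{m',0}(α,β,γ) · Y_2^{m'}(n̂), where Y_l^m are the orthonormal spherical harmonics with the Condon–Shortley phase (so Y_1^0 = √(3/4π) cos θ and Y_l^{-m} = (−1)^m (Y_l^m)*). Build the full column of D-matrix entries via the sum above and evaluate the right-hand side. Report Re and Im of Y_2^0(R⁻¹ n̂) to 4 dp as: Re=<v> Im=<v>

Re=0.5415 Im=0.0000

Need the full column D^2_{m',0} for m'=−2..2 at α=4.9727, β=0.4937, γ=5.4889.
cos(β/2)=0.969687, sin(β/2)=0.244351
d^2_{-2,0}: single k=2 term ⇒ +0.137520;  D = -0.119300-0.068405i
d^2_{-1,0}: k∈[1..2] ⇒ +0.545737 -0.034654 = +0.511084;  D = +0.131543-0.493865i
d^2_{0,0}: k∈[0..2] ⇒ +0.884150 -0.224569 +0.003565 = +0.663146;  D = +0.663146+0.000000i
d^2_{1,0}: k∈[0..1] ⇒ -0.545737 +0.034654 = -0.511084;  D = -0.131543-0.493865i
d^2_{2,0}: single k=0 term ⇒ +0.137520;  D = -0.119300+0.068405i
Y_2^{m'}(θ=2.9597,φ=1.8828) and Σ D·Y over m':
  (-0.1193-0.0684i)·(-0.0103+0.0074i)  (+0.1315-0.4939i)·(+0.0422+0.1308i)  (+0.6631+0.0000i)·(+0.5998+0.0000i)  (-0.1315-0.4939i)·(-0.0422+0.1308i)  (-0.1193+0.0684i)·(-0.0103-0.0074i)
Y_2^0(R⁻¹ n̂) = +0.541529+0.000000i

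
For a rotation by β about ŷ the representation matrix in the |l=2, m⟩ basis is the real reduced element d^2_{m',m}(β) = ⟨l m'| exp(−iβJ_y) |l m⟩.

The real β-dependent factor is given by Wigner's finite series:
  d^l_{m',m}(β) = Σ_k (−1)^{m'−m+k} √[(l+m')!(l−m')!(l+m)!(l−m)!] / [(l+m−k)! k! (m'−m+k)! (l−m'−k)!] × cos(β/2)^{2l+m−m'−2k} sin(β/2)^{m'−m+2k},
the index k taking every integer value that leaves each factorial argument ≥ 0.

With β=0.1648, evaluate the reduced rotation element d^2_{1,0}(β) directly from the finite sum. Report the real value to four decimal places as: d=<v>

d=-0.1982

d^2_{1,0}(β=0.1648) via Wigner's sum:
Half-angle: c=0.996607, s=0.082307. N=√(6·1·2·2)=4.898979
Admissible k: 0..1 (factorial args all ≥0)
  k=0: (−1)^1·4.8990/(2)·0.9966^3·0.0823^1 = -0.199564
  k=1: (−1)^2·4.8990/(2)·0.9966^1·0.0823^3 = +0.001361
d^2_{1,0}(0.1648) = -0.199564 +0.001361 = -0.198203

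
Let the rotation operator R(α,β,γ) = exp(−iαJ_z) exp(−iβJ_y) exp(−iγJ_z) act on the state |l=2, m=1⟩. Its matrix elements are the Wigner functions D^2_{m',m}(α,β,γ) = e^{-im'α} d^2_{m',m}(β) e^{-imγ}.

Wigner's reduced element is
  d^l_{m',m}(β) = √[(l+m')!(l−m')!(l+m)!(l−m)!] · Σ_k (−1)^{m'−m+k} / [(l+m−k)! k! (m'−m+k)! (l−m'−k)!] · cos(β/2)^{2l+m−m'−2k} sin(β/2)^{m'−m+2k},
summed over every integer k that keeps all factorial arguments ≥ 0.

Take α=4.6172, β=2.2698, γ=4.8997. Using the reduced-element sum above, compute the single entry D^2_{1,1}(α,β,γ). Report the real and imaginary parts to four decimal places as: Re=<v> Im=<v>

D^2_{1,1}(4.6172,2.2698,4.8997) = e^{-i·1·4.6172}·d^2_{1,1}(2.2698)·e^{-i·1·4.8997}. Compute d first:
Half-angle: c=0.422223, s=0.906492. N=√(6·1·6·1)=6.000000
k∈{0,1} keeps every argument non-negative
  k=0: (−1)^0·6.0000/(6)·0.4222^4·0.9065^0 = +0.031781
  k=1: (−1)^1·6.0000/(2)·0.4222^2·0.9065^2 = -0.439474
d^2_{1,1}(2.2698) = +0.031781 -0.439474 = -0.407693
Phases: e^{-i·(1)·4.6172}=-0.095045+0.995473i, e^{-i·(1)·4.8997}=+0.186218+0.982509i ⇒ D=+0.405964-0.037504i

Re=0.4060 Im=-0.0375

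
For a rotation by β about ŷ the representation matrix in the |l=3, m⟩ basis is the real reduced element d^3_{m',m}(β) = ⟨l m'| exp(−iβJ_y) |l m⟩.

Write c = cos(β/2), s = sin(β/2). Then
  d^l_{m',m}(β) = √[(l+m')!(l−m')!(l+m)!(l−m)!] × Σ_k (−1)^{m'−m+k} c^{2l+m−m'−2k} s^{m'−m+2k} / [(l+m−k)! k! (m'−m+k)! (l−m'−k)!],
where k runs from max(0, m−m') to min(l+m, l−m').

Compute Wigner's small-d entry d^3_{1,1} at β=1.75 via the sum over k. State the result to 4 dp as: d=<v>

d=0.1293

d^3_{1,1}(β=1.75) via Wigner's sum:
Half-angle: c=0.640997, s=0.767544. N=√(24·2·24·2)=48.000000
The bounds max(0,m−m')=0 and min(l+m,l−m')=2 give 3 terms
  k=0: (−1)^0·48.0000/(48)·0.6410^6·0.7675^0 = +0.069364
  k=1: (−1)^1·48.0000/(6)·0.6410^4·0.7675^2 = -0.795645
  k=2: (−1)^2·48.0000/(8)·0.6410^2·0.7675^4 = +0.855608
d^3_{1,1}(1.75) = +0.069364 -0.795645 +0.855608 = +0.129327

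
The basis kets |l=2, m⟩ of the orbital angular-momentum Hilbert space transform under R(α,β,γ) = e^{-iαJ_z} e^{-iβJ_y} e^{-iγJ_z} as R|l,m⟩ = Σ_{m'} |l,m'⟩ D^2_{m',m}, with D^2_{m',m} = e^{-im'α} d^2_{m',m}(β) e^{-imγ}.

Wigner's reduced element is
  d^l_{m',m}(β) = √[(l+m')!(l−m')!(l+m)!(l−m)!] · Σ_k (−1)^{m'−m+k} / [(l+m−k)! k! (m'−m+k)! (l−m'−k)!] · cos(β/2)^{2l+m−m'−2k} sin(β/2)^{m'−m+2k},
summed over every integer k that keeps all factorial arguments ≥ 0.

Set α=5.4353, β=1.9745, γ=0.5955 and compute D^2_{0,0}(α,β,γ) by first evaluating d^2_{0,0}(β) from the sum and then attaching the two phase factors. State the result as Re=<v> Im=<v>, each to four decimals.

Split into d^2_{0,0}(β=1.9745) × two z-phases.
c=cos(1.9745/2)=0.550987, s=sin(1.9745/2)=0.834514; N=√[2·2·2·2]=4.000000
k∈{0,1,2} keeps every argument non-negative
  k=0: (−1)^0·4.0000/(4)·0.5510^4·0.8345^0 = +0.092165
  k=1: (−1)^1·4.0000/(1)·0.5510^2·0.8345^2 = -0.845687
  k=2: (−1)^2·4.0000/(4)·0.5510^0·0.8345^4 = +0.484992
d^2_{0,0}(1.9745) = +0.092165 -0.845687 +0.484992 = -0.268530
Phases: e^{-i·(0)·5.4353}=+1.000000+0.000000i, e^{-i·(0)·0.5955}=+1.000000+0.000000i ⇒ D=-0.268530+0.000000i

Re=-0.2685 Im=0.0000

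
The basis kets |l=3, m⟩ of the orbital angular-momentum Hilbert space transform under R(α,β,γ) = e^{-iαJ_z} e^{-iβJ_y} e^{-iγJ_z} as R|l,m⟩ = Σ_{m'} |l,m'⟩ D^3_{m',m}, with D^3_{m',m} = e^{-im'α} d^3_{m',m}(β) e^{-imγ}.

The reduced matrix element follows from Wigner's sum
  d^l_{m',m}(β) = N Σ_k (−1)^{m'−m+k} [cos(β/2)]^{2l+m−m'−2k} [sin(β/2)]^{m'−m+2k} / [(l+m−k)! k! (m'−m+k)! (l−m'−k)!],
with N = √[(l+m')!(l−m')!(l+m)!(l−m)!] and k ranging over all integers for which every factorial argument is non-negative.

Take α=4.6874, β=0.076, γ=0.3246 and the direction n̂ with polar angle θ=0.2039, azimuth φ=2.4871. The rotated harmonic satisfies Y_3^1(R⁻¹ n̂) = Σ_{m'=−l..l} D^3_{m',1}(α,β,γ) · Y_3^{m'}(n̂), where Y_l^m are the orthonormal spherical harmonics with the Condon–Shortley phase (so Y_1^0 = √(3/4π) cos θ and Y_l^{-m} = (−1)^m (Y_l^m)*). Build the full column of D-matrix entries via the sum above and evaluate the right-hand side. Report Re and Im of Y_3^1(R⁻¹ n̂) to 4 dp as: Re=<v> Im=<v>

Re=0.2798 Im=0.1112

Need the full column D^3_{m',1} for m'=−3..3 at α=4.6874, β=0.076, γ=0.3246.
cos(β/2)=0.999278, sin(β/2)=0.037991
d^3_{-3,1}: single k=4 term ⇒ +0.000008;  D = +0.000003+0.000007i
d^3_{-2,1}: k∈[3..4] ⇒ +0.000346 -0.000000 = +0.000346;  D = -0.000322+0.000127i
d^3_{-1,1}: k∈[2..4] ⇒ +0.008635 -0.000017 +0.000000 = +0.008618;  D = -0.002952-0.008097i
d^3_{0,1}: k∈[1..3] ⇒ +0.131130 -0.000569 +0.000000 = +0.130562;  D = +0.123743-0.041640i
d^3_{1,1}: k∈[0..2] ⇒ +0.995676 -0.011513 +0.000012 = +0.984176;  D = +0.290478+0.940332i
d^3_{2,1}: k∈[0..1] ⇒ -0.119705 +0.000346 = -0.119359;  D = +0.114886-0.032368i
d^3_{3,1}: single k=0 term ⇒ +0.005574;  D = -0.001377-0.005401i
Y_3^{m'}(θ=0.2039,φ=2.4871) and Σ D·Y over m':
  (+0.0000+0.0000i)·(+0.0013-0.0032i)  (-0.0003+0.0001i)·(+0.0106+0.0396i)  (-0.0030-0.0081i)·(-0.1970-0.1512i)  (+0.1237-0.0416i)·(+0.6560+0.0000i)  (+0.2905+0.9403i)·(+0.1970-0.1512i)  (+0.1149-0.0324i)·(+0.0106-0.0396i)  (-0.0014-0.0054i)·(-0.0013-0.0032i)
Y_3^1(R⁻¹ n̂) = +0.279837+0.111186i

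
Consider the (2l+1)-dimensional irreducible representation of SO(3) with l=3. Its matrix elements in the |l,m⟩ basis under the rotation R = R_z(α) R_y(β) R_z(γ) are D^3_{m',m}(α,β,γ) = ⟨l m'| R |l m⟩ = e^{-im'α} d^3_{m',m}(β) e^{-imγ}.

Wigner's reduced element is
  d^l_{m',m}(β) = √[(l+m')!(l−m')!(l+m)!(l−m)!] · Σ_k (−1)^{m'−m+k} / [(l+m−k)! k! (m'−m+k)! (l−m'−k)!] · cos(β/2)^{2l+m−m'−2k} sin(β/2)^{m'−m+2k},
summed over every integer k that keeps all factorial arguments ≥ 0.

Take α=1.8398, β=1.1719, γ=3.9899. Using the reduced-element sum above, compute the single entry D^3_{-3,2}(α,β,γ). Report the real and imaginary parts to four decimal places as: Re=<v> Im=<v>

D^3_{-3,2}(1.8398,1.1719,3.9899) = e^{-i·-3·1.8398}·d^3_{-3,2}(1.1719)·e^{-i·2·3.9899}. Compute d first:
Half-angle: c=0.833187, s=0.552991. N=√(1·720·120·1)=293.938769
k: max(0,(2)−(-3))=5 … min(3+(2),3−(-3))=5
  k=5: (−1)^0·293.9388/(120)·0.8332^1·0.5530^5 = +0.105538
d^3_{-3,2}(1.1719) = +0.105538
Attach z-rotation phases: D = e^{-i(-3)(1.8398)}·(+0.105538)·e^{-i(2)(3.9899)} = -0.081984-0.066459i

Re=-0.0820 Im=-0.0665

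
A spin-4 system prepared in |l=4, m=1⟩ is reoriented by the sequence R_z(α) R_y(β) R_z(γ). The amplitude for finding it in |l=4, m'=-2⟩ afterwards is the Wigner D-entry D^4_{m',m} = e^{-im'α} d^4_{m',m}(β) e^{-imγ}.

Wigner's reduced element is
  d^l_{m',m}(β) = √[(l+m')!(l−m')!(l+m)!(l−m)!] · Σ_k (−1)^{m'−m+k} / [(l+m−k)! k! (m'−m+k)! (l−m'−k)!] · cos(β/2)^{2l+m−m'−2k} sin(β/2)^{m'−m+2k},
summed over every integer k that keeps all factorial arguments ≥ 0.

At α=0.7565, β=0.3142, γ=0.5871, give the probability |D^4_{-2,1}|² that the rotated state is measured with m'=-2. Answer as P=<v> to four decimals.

P=0.0024

Split into d^4_{-2,1}(β=0.3142) × two z-phases.
With c≡cos(β/2)=0.987685 and s≡sin(β/2)=0.156455, N=[2·720·120·6]^{1/2}=1018.233765
Admissible k: 3..5 (factorial args all ≥0)
  k=3: (−1)^0·1018.2338/(72)·0.9877^5·0.1565^3 = +0.050906
  k=4: (−1)^1·1018.2338/(48)·0.9877^3·0.1565^5 = -0.001916
  k=5: (−1)^2·1018.2338/(240)·0.9877^1·0.1565^7 = +0.000010
d^4_{-2,1}(0.3142) = +0.050906 -0.001916 +0.000010 = +0.049000
|D^4_{-2,1}|² = |d^4_{-2,1}(β)|² = (+0.049000)² = 0.002401 (the z-rotation phases have unit modulus)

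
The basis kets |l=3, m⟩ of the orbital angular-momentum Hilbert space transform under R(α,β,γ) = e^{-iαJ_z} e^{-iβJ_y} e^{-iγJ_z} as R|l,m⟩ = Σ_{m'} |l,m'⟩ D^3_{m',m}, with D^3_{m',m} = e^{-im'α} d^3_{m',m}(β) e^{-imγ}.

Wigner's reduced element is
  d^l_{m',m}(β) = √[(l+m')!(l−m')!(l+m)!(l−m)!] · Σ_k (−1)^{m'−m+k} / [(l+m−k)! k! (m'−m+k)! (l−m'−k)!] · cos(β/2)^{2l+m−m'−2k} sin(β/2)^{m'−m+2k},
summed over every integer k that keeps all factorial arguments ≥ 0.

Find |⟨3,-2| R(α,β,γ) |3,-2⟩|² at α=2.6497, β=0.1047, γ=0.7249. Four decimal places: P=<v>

First d^3_{-2,-2}(β=0.1047), then the phase factors e^{-i(-2)α} and e^{-i(-2)γ}:
Half-angle: c=0.998630, s=0.052326. N=√(1·120·1·120)=120.000000
k: max(0,(-2)−(-2))=0 … min(3+(-2),3−(-2))=1
  k=0: (−1)^0·120.0000/(120)·0.9986^6·0.0523^0 = +0.991808
  k=1: (−1)^1·120.0000/(24)·0.9986^4·0.0523^2 = -0.013615
d^3_{-2,-2}(0.1047) = +0.991808 -0.013615 = +0.978193
|D^3_{-2,-2}|² = |d^3_{-2,-2}(β)|² = (+0.978193)² = 0.956862 (the z-rotation phases have unit modulus)

P=0.9569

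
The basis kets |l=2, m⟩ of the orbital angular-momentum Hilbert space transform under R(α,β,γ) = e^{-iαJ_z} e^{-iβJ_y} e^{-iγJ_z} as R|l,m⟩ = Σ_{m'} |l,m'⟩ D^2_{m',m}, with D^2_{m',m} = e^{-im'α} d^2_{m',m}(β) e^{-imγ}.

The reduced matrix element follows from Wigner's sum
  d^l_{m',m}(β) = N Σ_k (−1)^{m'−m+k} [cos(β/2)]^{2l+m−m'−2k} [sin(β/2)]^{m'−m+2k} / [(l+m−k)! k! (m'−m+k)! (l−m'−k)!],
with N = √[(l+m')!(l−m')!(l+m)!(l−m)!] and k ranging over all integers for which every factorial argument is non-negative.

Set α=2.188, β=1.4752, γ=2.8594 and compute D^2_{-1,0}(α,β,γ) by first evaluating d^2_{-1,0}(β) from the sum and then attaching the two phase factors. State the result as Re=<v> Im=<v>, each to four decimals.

Re=-0.0673 Im=0.0949

D^2_{-1,0}(2.188,1.4752,2.8594) = e^{-i·-1·2.188}·d^2_{-1,0}(1.4752)·e^{-i·0·2.8594}. Compute d first:
With c≡cos(β/2)=0.740085 and s≡sin(β/2)=0.672514, N=[1·6·2·2]^{1/2}=4.898979
k∈{1,2} keeps every argument non-negative
  k=1: (−1)^0·4.8990/(2)·0.7401^3·0.6725^1 = +0.667761
  k=2: (−1)^1·4.8990/(2)·0.7401^1·0.6725^3 = -0.551392
d^2_{-1,0}(1.4752) = +0.667761 -0.551392 = +0.116369
Attach z-rotation phases: D = e^{-i(-1)(2.188)}·(+0.116369)·e^{-i(0)(2.8594)} = -0.067349+0.094899i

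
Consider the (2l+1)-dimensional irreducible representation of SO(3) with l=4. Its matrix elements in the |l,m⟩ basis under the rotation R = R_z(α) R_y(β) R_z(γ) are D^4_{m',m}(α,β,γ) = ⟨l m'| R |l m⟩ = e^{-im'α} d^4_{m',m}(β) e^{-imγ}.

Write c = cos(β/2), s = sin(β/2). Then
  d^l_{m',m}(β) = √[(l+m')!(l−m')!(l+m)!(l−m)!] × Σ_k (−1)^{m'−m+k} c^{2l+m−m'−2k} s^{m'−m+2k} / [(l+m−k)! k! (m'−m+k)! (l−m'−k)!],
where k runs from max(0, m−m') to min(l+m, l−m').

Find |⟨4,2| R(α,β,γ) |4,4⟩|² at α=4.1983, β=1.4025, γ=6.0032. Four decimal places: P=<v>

P=0.1920

Split into d^4_{2,4}(β=1.4025) × two z-phases.
Half-angle: c=0.764036, s=0.645173. N=√(720·2·40320·1)=7619.763776
Admissible k: 2..2 (factorial args all ≥0)
  k=2: (−1)^0·7619.7638/(1440)·0.7640^6·0.6452^2 = +0.438143
d^4_{2,4}(1.4025) = +0.438143
|D^4_{2,4}|² = |d^4_{2,4}(β)|² = (+0.438143)² = 0.191969 (the z-rotation phases have unit modulus)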